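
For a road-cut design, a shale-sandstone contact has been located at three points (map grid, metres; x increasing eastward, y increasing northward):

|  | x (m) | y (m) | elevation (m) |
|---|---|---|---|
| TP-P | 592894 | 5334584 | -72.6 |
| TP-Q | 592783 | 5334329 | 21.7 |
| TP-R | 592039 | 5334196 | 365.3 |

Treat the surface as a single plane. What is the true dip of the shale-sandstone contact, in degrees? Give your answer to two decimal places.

Two edge vectors: TP-P→TP-Q = (-111, -255, 94.3), TP-P→TP-R = (-855, -388, 437.9).
Normal n = (TP-P→TP-Q) × (TP-P→TP-R) = (-75076.1, -32019.6, -174957).
So ∂z/∂x = −n_x/n_z = −0.42911 and ∂z/∂y = −n_y/n_z = −0.18301.
Gradient magnitude |∇z| = √(a² + b²) = √(0.18414 + 0.03349) = 0.46651.
True dip = arctan(0.46651) = 25.01°, dipping toward ENE (azimuth ≈ 067°).

25.01°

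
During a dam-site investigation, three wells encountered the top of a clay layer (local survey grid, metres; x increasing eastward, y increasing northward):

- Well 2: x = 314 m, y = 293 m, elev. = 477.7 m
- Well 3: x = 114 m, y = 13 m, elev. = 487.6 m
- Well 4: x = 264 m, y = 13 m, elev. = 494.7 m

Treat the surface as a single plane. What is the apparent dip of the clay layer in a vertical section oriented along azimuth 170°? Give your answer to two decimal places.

4.37°

Two edge vectors: Well 2→Well 3 = (-200, -280, 9.9), Well 2→Well 4 = (-50, -280, 17).
Normal n = (Well 2→Well 3) × (Well 2→Well 4) = (-1988, 2905, 42000).
So ∂z/∂x = −n_x/n_z = 0.04733 and ∂z/∂y = −n_y/n_z = −0.06917.
Unit vector along 170° is (sin 170°, cos 170°) = (0.1736, -0.9848).
Slope in that direction = a·(0.1736) + b·(-0.9848) = 0.07634.
Apparent dip = arctan|0.07634| = 4.37° (true dip is 4.8°, so apparent ≤ true as expected).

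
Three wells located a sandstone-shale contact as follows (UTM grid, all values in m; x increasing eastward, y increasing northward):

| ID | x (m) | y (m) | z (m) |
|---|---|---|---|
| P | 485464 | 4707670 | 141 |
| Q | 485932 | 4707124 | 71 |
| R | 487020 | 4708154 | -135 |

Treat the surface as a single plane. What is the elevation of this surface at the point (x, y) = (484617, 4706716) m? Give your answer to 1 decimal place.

Let the plane be z = a·x + b·y + c.
Q−P: 468a − 546b = −70;  R−P: 1556a + 484b = −276.
Solving gives a = −0.171525005, b = −0.018816305.
Then c = 141 − a·485464 − b·4707670 = 171991.17.
At (484617, 4706716): z = −83123.9 − 88563.0 + 171991.17 = 304.2 m.

304.2 m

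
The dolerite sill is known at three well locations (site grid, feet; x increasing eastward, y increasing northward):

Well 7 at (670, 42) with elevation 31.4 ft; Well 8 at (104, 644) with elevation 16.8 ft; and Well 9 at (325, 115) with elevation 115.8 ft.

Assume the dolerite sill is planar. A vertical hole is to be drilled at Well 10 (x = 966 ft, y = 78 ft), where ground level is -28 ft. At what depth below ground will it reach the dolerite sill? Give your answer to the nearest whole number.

Let the plane be z = a·x + b·y + c.
Well 8−Well 7: −566a + 602b = −14.6;  Well 9−Well 7: −345a + 73b = 84.4.
Solving gives a = −0.31180, b = −0.31741.
Then c = 31.4 − a·670 − b·42 = 253.64.
At (966, 78): z_contact = −301.2 − 24.8 + 253.64 = -72.3 ft.
Depth below ground = -28 − (-72.3) = 44 ft.

44 ft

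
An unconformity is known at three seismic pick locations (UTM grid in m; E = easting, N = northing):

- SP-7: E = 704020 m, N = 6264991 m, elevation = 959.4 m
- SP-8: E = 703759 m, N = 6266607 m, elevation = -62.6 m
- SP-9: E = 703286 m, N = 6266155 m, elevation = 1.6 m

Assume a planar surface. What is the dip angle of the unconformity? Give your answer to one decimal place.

34.9°

Let the plane be z = a·E + b·N + c.
SP-8−SP-7: −261a + 1616b = −1022;  SP-9−SP-7: −734a + 1164b = −957.8.
Solving gives a = 0.40596, b = −0.56686.
Gradient magnitude |∇z| = √(a² + b²) = √(0.16481 + 0.32133) = 0.69723.
True dip = arctan(0.69723) = 34.9°, dipping toward NW (azimuth ≈ 324°).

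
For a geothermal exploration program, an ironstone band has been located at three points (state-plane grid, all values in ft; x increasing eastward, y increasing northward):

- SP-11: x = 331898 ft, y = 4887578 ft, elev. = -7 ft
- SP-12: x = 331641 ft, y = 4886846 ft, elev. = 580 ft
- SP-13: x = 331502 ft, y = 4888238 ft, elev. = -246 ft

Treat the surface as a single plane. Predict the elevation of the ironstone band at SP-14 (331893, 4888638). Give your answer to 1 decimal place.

Two edge vectors: SP-11→SP-12 = (-257, -732, 587), SP-11→SP-13 = (-396, 660, -239).
Normal n = (SP-11→SP-12) × (SP-11→SP-13) = (-212472, -293875, -459492).
So ∂z/∂x = −n_x/n_z = −0.462406310 and ∂z/∂y = −n_y/n_z = −0.639564998.
Intercept c from SP-11: -7 + 153471.73 + 3125923.81 = 3279388.54.
At (331893, 4888638): z = −153469.4 − 3126601.8 + 3279388.54 = -682.6 ft.

-682.6 ft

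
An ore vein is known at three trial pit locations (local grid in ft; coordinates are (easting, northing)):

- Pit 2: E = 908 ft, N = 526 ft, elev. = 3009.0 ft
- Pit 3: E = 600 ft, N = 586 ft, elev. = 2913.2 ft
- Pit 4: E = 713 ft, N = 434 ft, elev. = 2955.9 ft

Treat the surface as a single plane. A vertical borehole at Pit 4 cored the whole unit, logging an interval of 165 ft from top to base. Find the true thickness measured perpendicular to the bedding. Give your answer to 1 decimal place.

Let the plane be z = a·E + b·N + c.
Pit 3−Pit 2: −308a + 60b = −95.8;  Pit 4−Pit 2: −195a − 92b = −53.1.
Solving gives a = 0.29972, b = −0.05810.
|∇z| = √(a²+b²) = 0.30530, so dip δ = arctan(0.30530) = 16.98°.
True thickness = vertical thickness × cos δ = 165 × cos 16.98° = 157.8 ft.

157.8 ft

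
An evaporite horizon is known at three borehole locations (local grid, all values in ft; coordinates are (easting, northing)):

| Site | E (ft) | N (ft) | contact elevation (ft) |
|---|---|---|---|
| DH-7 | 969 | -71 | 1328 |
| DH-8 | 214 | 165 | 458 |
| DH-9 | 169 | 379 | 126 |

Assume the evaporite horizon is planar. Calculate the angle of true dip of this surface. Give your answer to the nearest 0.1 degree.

Two edge vectors: DH-7→DH-8 = (-755, 236, -870), DH-7→DH-9 = (-800, 450, -1202).
Normal n = (DH-7→DH-8) × (DH-7→DH-9) = (107828, -211510, -150950).
So ∂z/∂E = −n_x/n_z = 0.71433 and ∂z/∂N = −n_y/n_z = −1.40119.
Gradient magnitude |∇z| = √(a² + b²) = √(0.51027 + 1.96334) = 1.57277.
True dip = arctan(1.57277) = 57.6°, dipping toward NNW (azimuth ≈ 333°).

57.6°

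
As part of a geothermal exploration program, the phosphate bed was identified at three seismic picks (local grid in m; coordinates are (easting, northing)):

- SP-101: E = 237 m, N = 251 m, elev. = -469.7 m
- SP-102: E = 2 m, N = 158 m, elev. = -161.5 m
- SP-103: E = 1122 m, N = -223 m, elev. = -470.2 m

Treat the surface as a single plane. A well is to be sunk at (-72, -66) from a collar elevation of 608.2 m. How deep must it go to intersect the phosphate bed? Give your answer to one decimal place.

398.6 m

Two edge vectors: SP-101→SP-102 = (-235, -93, 308.2), SP-101→SP-103 = (885, -474, -0.5).
Normal n = (SP-101→SP-102) × (SP-101→SP-103) = (146133.3, 272639.5, 193695).
So ∂z/∂E = −n_x/n_z = −0.754451 and ∂z/∂N = −n_y/n_z = −1.407571.
Intercept c from SP-101: -469.7 + 178.80 + 353.30 = 62.41.
At (-72, -66): z_contact = 54.32 + 92.90 + 62.41 = 209.63 m.
Depth below ground = 608.2 − 209.63 = 398.6 m.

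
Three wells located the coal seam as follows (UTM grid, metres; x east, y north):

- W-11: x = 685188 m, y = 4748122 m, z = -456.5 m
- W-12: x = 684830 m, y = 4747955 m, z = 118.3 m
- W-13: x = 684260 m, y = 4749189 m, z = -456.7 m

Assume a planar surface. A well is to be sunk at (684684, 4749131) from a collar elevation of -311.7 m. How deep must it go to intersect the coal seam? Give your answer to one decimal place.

Two edge vectors: W-11→W-12 = (-358, -167, 574.8), W-11→W-13 = (-928, 1067, -0.2).
Normal n = (W-11→W-12) × (W-11→W-13) = (-613278.2, -533486, -536962).
So ∂z/∂x = −n_x/n_z = −1.142125886 and ∂z/∂y = −n_y/n_z = −0.993526544.
Intercept c from W-11: -456.5 + 782570.95 + 4717385.24 = 5499499.69.
At (684684, 4749131): z_contact = −781995.32 − 4718387.71 + 5499499.69 = -883.34 m.
Depth below ground = -311.7 − (-883.34) = 571.6 m.

571.6 m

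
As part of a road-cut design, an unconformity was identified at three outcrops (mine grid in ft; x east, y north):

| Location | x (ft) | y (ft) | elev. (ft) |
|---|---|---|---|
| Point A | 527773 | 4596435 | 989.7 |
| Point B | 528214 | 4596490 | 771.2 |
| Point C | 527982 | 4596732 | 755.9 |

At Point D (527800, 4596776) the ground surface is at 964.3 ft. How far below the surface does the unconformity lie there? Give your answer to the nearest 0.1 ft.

150.3 ft

Let the plane be z = a·x + b·y + c.
Point B−Point A: 441a + 55b = −218.5;  Point C−Point A: 209a + 297b = −233.8.
Solving gives a = −0.435509114, b = −0.480736010.
Then c = 989.7 − a·527773 − b·4596435 = 2440511.48.
At (527800, 4596776): z_contact = −229861.71 − 2209835.76 + 2440511.48 = 814.01 ft.
Depth below ground = 964.3 − 814.01 = 150.3 ft.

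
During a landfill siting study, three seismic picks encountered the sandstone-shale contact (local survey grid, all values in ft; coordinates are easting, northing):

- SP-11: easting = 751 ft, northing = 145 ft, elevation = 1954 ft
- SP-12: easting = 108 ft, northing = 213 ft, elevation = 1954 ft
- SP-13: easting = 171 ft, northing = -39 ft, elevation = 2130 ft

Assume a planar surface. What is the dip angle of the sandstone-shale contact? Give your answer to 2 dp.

Let the plane be z = a·easting + b·northing + c.
SP-12−SP-11: −643a + 68b = 0;  SP-13−SP-11: −580a − 184b = 176.
Solving gives a = −0.07587, b = −0.71738.
Gradient magnitude |∇z| = √(a² + b²) = √(0.00576 + 0.51463) = 0.72138.
True dip = arctan(0.72138) = 35.81°, dipping toward N (azimuth ≈ 006°).

35.81°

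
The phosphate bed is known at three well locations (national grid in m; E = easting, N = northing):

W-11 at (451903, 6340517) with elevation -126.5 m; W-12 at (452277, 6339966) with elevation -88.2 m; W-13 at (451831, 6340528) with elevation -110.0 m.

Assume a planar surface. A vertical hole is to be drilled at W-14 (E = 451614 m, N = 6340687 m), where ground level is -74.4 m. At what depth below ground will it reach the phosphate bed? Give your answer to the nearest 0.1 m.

Two edge vectors: W-11→W-12 = (374, -551, 38.3), W-11→W-13 = (-72, 11, 16.5).
Normal n = (W-11→W-12) × (W-11→W-13) = (-9512.8, -8928.6, -35558).
So ∂z/∂E = −n_x/n_z = −0.267529107 and ∂z/∂N = −n_y/n_z = −0.251099612.
Intercept c from W-11: -126.5 + 120897.21 + 1592101.36 = 1712872.06.
At (451614, 6340687): z_contact = −120819.89 − 1592144.04 + 1712872.06 = -91.87 m.
Depth below ground = -74.4 − (-91.87) = 17.5 m.

17.5 m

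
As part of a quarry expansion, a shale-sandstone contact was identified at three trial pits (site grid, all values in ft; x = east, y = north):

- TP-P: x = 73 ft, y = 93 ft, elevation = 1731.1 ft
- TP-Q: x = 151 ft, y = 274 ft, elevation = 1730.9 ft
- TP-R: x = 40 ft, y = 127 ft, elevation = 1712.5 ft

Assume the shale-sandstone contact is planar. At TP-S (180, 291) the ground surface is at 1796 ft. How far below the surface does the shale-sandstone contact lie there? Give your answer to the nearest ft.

57 ft

Let the plane be z = a·x + b·y + c.
TP-Q−TP-P: 78a + 181b = −0.2;  TP-R−TP-P: −33a + 34b = −18.6.
Solving gives a = 0.38954, b = −0.16897.
Then c = 1731.1 − a·73 − b·93 = 1718.38.
At (180, 291): z_contact = 70.1 − 49.2 + 1718.38 = 1739.3 ft.
Depth below ground = 1796 − 1739.3 = 57 ft.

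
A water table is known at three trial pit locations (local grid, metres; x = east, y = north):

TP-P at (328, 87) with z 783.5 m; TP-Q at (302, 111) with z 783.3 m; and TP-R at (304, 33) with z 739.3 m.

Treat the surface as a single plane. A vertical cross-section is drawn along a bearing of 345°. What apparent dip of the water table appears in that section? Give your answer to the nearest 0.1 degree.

22.7°

Let the plane be z = a·x + b·y + c.
TP-Q−TP-P: −26a + 24b = −0.2;  TP-R−TP-P: −24a − 54b = −44.2.
Solving gives a = 0.54121, b = 0.57798.
Unit vector along 345° is (sin 345°, cos 345°) = (-0.2588, 0.9659).
Slope in that direction = a·(-0.2588) + b·(0.9659) = 0.41821.
Apparent dip = arctan|0.41821| = 22.7° (true dip is 38.4°, so apparent ≤ true as expected).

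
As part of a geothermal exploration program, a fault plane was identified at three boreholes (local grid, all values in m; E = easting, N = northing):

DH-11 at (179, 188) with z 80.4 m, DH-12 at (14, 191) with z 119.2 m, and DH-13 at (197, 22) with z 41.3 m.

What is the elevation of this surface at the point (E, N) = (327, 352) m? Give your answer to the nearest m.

81 m

Two edge vectors: DH-11→DH-12 = (-165, 3, 38.8), DH-11→DH-13 = (18, -166, -39.1).
Normal n = (DH-11→DH-12) × (DH-11→DH-13) = (6323.5, -5753.1, 27336).
So ∂z/∂E = −n_x/n_z = −0.23132 and ∂z/∂N = −n_y/n_z = 0.21046.
Intercept c from DH-11: 80.4 + 41.41 − 39.57 = 82.24.
At (327, 352): z = −75.6 + 74.1 + 82.24 = 80.7 m.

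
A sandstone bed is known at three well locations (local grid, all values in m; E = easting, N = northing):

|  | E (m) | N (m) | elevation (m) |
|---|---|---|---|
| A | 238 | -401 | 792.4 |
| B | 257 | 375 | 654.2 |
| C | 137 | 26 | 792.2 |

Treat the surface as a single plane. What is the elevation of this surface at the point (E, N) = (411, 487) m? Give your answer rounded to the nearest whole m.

531 m

Let the plane be z = a·E + b·N + c.
B−A: 19a + 776b = −138.2;  C−A: −101a + 427b = −0.2.
Solving gives a = −0.68051, b = −0.16143.
Then c = 792.4 − a·238 − b·-401 = 889.63.
At (411, 487): z = −279.7 − 78.6 + 889.63 = 531.3 m.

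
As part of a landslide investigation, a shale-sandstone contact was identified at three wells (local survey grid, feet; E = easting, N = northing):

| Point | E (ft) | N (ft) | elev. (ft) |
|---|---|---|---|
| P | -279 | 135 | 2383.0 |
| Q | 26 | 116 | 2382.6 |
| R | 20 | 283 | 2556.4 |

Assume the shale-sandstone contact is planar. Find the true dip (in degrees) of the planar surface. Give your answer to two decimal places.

46.26°

Let the plane be z = a·E + b·N + c.
Q−P: 305a − 19b = −0.4;  R−P: 299a + 148b = 173.4.
Solving gives a = 0.06366, b = 1.04301.
Gradient magnitude |∇z| = √(a² + b²) = √(0.00405 + 1.08786) = 1.04495.
True dip = arctan(1.04495) = 46.26°, dipping toward S (azimuth ≈ 183°).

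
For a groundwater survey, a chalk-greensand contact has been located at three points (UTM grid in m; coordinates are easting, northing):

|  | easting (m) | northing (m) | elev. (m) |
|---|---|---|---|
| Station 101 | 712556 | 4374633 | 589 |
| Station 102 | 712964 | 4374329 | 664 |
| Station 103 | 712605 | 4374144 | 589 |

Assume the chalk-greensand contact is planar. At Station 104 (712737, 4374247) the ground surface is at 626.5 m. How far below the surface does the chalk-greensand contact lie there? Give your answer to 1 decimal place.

Two edge vectors: Station 101→Station 102 = (408, -304, 75), Station 101→Station 103 = (49, -489, 0).
Normal n = (Station 101→Station 102) × (Station 101→Station 103) = (36675, 3675, -184616).
So ∂z/∂easting = −n_x/n_z = 0.198655588 and ∂z/∂northing = −n_y/n_z = 0.019906184.
Intercept c from Station 101: 589 − 141553.23 − 87082.25 = −228046.48.
At (712737, 4374247): z_contact = 141589.19 + 87074.56 − 228046.48 = 617.27 m.
Depth below ground = 626.5 − 617.27 = 9.2 m.

9.2 m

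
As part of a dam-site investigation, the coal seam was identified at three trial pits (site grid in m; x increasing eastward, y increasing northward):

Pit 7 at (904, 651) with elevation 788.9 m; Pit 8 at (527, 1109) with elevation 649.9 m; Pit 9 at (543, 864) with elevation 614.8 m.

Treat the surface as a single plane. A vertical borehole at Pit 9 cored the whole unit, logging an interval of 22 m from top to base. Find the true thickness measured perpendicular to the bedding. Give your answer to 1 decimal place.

18.7 m

Let the plane be z = a·x + b·y + c.
Pit 8−Pit 7: −377a + 458b = −139;  Pit 9−Pit 7: −361a + 213b = −174.1.
Solving gives a = 0.58952, b = 0.18176.
|∇z| = √(a²+b²) = 0.61690, so dip δ = arctan(0.61690) = 31.67°.
True thickness = vertical thickness × cos δ = 22 × cos 31.67° = 18.7 m.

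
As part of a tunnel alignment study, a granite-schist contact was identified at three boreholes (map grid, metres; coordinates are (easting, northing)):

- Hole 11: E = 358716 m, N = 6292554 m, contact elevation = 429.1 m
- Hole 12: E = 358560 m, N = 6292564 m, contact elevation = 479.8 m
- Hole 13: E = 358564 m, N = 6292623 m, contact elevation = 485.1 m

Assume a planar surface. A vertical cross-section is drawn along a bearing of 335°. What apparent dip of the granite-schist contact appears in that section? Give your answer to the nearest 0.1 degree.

13.2°

Two edge vectors: Hole 11→Hole 12 = (-156, 10, 50.7), Hole 11→Hole 13 = (-152, 69, 56).
Normal n = (Hole 11→Hole 12) × (Hole 11→Hole 13) = (-2938.3, 1029.6, -9244).
So ∂z/∂E = −n_x/n_z = −0.31786 and ∂z/∂N = −n_y/n_z = 0.11138.
Unit vector along 335° is (sin 335°, cos 335°) = (-0.4226, 0.9063).
Slope in that direction = a·(-0.4226) + b·(0.9063) = 0.23528.
Apparent dip = arctan|0.23528| = 13.2° (true dip is 18.6°, so apparent ≤ true as expected).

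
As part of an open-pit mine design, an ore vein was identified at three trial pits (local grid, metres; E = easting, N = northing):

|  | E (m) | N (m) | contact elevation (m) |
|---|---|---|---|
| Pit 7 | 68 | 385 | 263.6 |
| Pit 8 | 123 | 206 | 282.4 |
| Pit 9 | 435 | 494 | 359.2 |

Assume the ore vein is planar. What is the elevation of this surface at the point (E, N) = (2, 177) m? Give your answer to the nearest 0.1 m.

Two edge vectors: Pit 7→Pit 8 = (55, -179, 18.8), Pit 7→Pit 9 = (367, 109, 95.6).
Normal n = (Pit 7→Pit 8) × (Pit 7→Pit 9) = (-19161.6, 1641.6, 71688).
So ∂z/∂E = −n_x/n_z = 0.26729 and ∂z/∂N = −n_y/n_z = −0.02290.
Intercept c from Pit 7: 263.6 − 18.18 + 8.82 = 254.24.
At (2, 177): z = 0.5 − 4.1 + 254.24 = 250.7 m.

250.7 m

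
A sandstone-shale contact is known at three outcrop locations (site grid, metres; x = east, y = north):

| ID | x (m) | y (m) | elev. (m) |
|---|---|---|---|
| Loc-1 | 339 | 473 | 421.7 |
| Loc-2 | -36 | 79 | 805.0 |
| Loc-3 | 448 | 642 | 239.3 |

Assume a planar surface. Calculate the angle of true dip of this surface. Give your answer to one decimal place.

Let the plane be z = a·x + b·y + c.
Loc-2−Loc-1: −375a − 394b = 383.3;  Loc-3−Loc-1: 109a + 169b = −182.4.
Solving gives a = 0.34695, b = −1.30306.
Gradient magnitude |∇z| = √(a² + b²) = √(0.12038 + 1.69798) = 1.34846.
True dip = arctan(1.34846) = 53.4°, dipping toward NNW (azimuth ≈ 345°).

53.4°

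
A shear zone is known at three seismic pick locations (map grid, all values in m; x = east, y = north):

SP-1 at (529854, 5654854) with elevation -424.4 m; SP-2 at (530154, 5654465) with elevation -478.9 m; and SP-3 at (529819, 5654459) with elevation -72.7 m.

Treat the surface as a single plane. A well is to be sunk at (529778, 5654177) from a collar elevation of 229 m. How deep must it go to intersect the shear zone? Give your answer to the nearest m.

31 m

Two edge vectors: SP-1→SP-2 = (300, -389, -54.5), SP-1→SP-3 = (-35, -395, 351.7).
Normal n = (SP-1→SP-2) × (SP-1→SP-3) = (-158338.8, -103602.5, -132115).
So ∂z/∂x = −n_x/n_z = −1.19849222 and ∂z/∂y = −n_y/n_z = −0.78418423.
Intercept c from SP-1: -424.4 + 635025.90 + 4434447.35 = 5069048.85.
At (529778, 5654177): z_contact = −634934.8 − 4433916.5 + 5069048.85 = 197.6 m.
Depth below ground = 229 − 197.6 = 31 m.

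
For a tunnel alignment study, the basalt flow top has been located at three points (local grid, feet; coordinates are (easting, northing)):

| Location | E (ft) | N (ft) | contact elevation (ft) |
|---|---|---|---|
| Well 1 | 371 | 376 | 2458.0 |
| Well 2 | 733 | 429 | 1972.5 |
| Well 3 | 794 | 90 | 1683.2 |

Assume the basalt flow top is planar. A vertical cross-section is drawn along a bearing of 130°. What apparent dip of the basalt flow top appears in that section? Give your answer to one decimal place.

Two edge vectors: Well 1→Well 2 = (362, 53, -485.5), Well 1→Well 3 = (423, -286, -774.8).
Normal n = (Well 1→Well 2) × (Well 1→Well 3) = (-179917.4, 75111.1, -125951).
So ∂z/∂E = −n_x/n_z = −1.42847 and ∂z/∂N = −n_y/n_z = 0.59635.
Unit vector along 130° is (sin 130°, cos 130°) = (0.7660, -0.6428).
Slope in that direction = a·(0.7660) + b·(-0.6428) = −1.47760.
Apparent dip = arctan|1.47760| = 55.9° (true dip is 57.1°, so apparent ≤ true as expected).

55.9°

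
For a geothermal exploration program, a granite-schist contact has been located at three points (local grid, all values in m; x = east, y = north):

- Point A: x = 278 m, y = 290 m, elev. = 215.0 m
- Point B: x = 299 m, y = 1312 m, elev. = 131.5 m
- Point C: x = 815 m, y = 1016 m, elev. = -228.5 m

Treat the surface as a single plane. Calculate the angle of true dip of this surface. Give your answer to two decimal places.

36.46°

Let the plane be z = a·x + b·y + c.
Point B−Point A: 21a + 1022b = −83.5;  Point C−Point A: 537a + 726b = −443.5.
Solving gives a = −0.73587, b = −0.06658.
Gradient magnitude |∇z| = √(a² + b²) = √(0.54150 + 0.00443) = 0.73887.
True dip = arctan(0.73887) = 36.46°, dipping toward E (azimuth ≈ 085°).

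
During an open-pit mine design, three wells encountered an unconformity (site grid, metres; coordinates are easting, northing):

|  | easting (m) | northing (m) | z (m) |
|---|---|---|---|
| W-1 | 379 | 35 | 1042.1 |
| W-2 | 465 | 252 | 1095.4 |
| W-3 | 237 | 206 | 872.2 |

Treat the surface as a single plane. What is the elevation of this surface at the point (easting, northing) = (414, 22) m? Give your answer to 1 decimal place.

1079.5 m

Let the plane be z = a·easting + b·northing + c.
W-2−W-1: 86a + 217b = 53.3;  W-3−W-1: −142a + 171b = −169.9.
Solving gives a = 1.01016, b = −0.15472.
Then c = 1042.1 − a·379 − b·35 = 664.66.
At (414, 22): z = 418.2 − 3.4 + 664.66 = 1079.5 m.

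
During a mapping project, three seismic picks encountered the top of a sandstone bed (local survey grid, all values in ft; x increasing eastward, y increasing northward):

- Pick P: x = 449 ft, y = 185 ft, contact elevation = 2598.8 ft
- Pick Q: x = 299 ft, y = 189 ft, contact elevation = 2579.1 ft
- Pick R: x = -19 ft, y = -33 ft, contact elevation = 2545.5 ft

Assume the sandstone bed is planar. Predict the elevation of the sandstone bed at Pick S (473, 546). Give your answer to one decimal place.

2589.1 ft

Two edge vectors: Pick P→Pick Q = (-150, 4, -19.7), Pick P→Pick R = (-468, -218, -53.3).
Normal n = (Pick P→Pick Q) × (Pick P→Pick R) = (-4507.8, 1224.6, 34572).
So ∂z/∂x = −n_x/n_z = 0.13039 and ∂z/∂y = −n_y/n_z = −0.03542.
Intercept c from Pick P: 2598.8 − 58.54 + 6.55 = 2546.81.
At (473, 546): z = 61.7 − 19.3 + 2546.81 = 2589.1 ft.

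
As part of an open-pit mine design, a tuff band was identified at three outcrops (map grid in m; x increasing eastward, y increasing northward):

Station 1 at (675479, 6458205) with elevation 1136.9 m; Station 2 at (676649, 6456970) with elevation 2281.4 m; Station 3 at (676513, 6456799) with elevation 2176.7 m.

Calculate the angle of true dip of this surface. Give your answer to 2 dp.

41.60°

Let the plane be z = a·x + b·y + c.
Station 2−Station 1: 1170a − 1235b = 1144.5;  Station 3−Station 1: 1034a − 1406b = 1039.8.
Solving gives a = 0.88312, b = −0.09008.
Gradient magnitude |∇z| = √(a² + b²) = √(0.77990 + 0.00811) = 0.88770.
True dip = arctan(0.88770) = 41.60°, dipping toward W (azimuth ≈ 276°).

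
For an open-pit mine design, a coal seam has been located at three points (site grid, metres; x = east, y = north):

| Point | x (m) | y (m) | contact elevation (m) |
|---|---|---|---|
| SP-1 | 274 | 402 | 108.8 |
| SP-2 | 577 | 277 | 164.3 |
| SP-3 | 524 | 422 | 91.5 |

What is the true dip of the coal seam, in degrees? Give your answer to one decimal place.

Let the plane be z = a·x + b·y + c.
SP-2−SP-1: 303a − 125b = 55.5;  SP-3−SP-1: 250a + 20b = −17.3.
Solving gives a = −0.02821, b = −0.51238.
Gradient magnitude |∇z| = √(a² + b²) = √(0.00080 + 0.26253) = 0.51316.
True dip = arctan(0.51316) = 27.2°, dipping toward N (azimuth ≈ 003°).

27.2°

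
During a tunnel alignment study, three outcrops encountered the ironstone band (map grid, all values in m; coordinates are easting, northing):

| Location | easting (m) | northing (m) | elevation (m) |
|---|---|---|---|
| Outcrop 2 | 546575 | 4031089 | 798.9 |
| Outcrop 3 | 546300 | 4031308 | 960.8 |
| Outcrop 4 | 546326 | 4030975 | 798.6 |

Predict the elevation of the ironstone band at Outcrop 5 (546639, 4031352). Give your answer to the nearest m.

Two edge vectors: Outcrop 2→Outcrop 3 = (-275, 219, 161.9), Outcrop 2→Outcrop 4 = (-249, -114, -0.3).
Normal n = (Outcrop 2→Outcrop 3) × (Outcrop 2→Outcrop 4) = (18390.9, -40395.6, 85881).
So ∂z/∂easting = −n_x/n_z = −0.21414399 and ∂z/∂northing = −n_y/n_z = 0.47036714.
Intercept c from Outcrop 2: 798.9 + 117045.75 − 1896091.79 = −1778247.14.
At (546639, 4031352): z = −117059.5 + 1896215.5 − 1778247.14 = 908.9 m.

909 m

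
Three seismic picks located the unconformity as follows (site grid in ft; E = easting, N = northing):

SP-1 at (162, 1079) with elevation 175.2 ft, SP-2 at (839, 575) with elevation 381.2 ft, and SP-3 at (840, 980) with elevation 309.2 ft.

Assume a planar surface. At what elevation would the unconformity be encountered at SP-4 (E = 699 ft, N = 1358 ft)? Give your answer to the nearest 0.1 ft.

Let the plane be z = a·E + b·N + c.
SP-2−SP-1: 677a − 504b = 206;  SP-3−SP-1: 678a − 99b = 134.
Solving gives a = 0.171620, b = −0.178202.
Then c = 175.2 − a·162 − b·1079 = 339.68.
At (699, 1358): z = 120.0 − 242.0 + 339.68 = 217.6 ft.

217.6 ft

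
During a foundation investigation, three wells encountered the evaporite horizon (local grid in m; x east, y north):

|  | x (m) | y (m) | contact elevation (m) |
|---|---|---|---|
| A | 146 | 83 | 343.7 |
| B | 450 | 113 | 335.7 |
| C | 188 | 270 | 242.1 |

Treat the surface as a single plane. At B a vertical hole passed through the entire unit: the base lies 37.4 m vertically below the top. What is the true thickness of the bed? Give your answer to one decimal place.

32.8 m

Let the plane be z = a·x + b·y + c.
B−A: 304a + 30b = −8;  C−A: 42a + 187b = −101.6.
Solving gives a = 0.02792, b = −0.54959.
|∇z| = √(a²+b²) = 0.55029, so dip δ = arctan(0.55029) = 28.82°.
True thickness = vertical thickness × cos δ = 37.4 × cos 28.82° = 32.8 m.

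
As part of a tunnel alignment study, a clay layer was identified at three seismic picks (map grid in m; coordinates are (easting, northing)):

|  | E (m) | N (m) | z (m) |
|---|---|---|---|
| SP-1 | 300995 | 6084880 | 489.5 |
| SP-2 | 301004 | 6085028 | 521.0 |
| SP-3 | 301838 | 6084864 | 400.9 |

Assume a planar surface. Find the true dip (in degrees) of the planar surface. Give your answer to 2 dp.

Let the plane be z = a·E + b·N + c.
SP-2−SP-1: 9a + 148b = 31.5;  SP-3−SP-1: 843a − 16b = −88.6.
Solving gives a = −0.10094, b = 0.21898.
Gradient magnitude |∇z| = √(a² + b²) = √(0.01019 + 0.04795) = 0.24112.
True dip = arctan(0.24112) = 13.56°, dipping toward SSE (azimuth ≈ 155°).

13.56°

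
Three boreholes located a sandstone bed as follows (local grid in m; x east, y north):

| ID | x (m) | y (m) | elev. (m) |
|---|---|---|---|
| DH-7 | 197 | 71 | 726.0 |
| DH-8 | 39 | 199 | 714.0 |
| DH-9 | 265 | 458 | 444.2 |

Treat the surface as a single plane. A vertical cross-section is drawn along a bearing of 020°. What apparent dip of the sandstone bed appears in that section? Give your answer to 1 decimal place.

37.4°

Let the plane be z = a·x + b·y + c.
DH-8−DH-7: −158a + 128b = −12;  DH-9−DH-7: 68a + 387b = −281.8.
Solving gives a = −0.44991, b = −0.64911.
Unit vector along 020° is (sin 20°, cos 20°) = (0.3420, 0.9397).
Slope in that direction = a·(0.3420) + b·(0.9397) = −0.76384.
Apparent dip = arctan|0.76384| = 37.4° (true dip is 38.3°, so apparent ≤ true as expected).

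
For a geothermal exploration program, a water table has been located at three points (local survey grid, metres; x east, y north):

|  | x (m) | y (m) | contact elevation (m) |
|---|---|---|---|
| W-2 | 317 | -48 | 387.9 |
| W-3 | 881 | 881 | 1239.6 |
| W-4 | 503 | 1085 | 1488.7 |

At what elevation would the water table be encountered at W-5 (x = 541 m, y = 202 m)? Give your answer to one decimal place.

Let the plane be z = a·x + b·y + c.
W-3−W-2: 564a + 929b = 851.7;  W-4−W-2: 186a + 1133b = 1100.8.
Solving gives a = −0.123691, b = 0.991886.
Then c = 387.9 − a·317 − b·-48 = 474.72.
At (541, 202): z = −66.9 + 200.4 + 474.72 = 608.2 m.

608.2 m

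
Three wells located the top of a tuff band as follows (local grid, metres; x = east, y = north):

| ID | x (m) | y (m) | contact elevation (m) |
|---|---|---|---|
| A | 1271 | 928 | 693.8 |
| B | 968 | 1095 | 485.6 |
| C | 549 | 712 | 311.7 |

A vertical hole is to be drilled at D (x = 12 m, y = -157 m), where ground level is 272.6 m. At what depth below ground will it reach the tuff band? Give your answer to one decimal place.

Let the plane be z = a·x + b·y + c.
B−A: −303a + 167b = −208.2;  C−A: −722a − 216b = −382.1.
Solving gives a = 0.584780, b = −0.185699.
Then c = 693.8 − a·1271 − b·928 = 122.87.
At (12, -157): z_contact = 7.02 + 29.15 + 122.87 = 159.05 m.
Depth below ground = 272.6 − 159.05 = 113.6 m.

113.6 m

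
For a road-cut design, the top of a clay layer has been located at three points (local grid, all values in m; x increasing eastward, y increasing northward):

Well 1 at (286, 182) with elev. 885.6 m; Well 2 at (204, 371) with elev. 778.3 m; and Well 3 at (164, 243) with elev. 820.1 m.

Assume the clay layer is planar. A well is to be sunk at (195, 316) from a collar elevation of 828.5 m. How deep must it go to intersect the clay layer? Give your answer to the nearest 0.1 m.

29.6 m

Let the plane be z = a·x + b·y + c.
Well 2−Well 1: −82a + 189b = −107.3;  Well 3−Well 1: −122a + 61b = −65.5.
Solving gives a = 0.32312, b = −0.42754.
Then c = 885.6 − a·286 − b·182 = 871.00.
At (195, 316): z_contact = 63.01 − 135.10 + 871.00 = 798.91 m.
Depth below ground = 828.5 − 798.91 = 29.6 m.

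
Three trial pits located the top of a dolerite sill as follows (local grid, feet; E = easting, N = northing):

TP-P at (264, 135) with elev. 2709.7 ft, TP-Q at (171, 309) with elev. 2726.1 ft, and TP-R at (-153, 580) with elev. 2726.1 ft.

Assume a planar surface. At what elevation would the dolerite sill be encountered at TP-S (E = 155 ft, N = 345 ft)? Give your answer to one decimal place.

2730.0 ft

Let the plane be z = a·E + b·N + c.
TP-Q−TP-P: −93a + 174b = 16.4;  TP-R−TP-P: −417a + 445b = 16.4.
Solving gives a = 0.14257, b = 0.17046.
Then c = 2709.7 − a·264 − b·135 = 2649.05.
At (155, 345): z = 22.1 + 58.8 + 2649.05 = 2730.0 ft.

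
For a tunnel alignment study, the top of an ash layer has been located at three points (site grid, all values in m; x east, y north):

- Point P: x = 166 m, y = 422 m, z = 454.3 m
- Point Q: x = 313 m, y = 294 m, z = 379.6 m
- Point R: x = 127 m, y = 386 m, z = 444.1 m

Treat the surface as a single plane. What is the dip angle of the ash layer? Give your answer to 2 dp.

24.21°

Two edge vectors: Point P→Point Q = (147, -128, -74.7), Point P→Point R = (-39, -36, -10.2).
Normal n = (Point P→Point Q) × (Point P→Point R) = (-1383.6, 4412.7, -10284).
So ∂z/∂x = −n_x/n_z = −0.13454 and ∂z/∂y = −n_y/n_z = 0.42908.
Gradient magnitude |∇z| = √(a² + b²) = √(0.01810 + 0.18411) = 0.44968.
True dip = arctan(0.44968) = 24.21°, dipping toward SSE (azimuth ≈ 163°).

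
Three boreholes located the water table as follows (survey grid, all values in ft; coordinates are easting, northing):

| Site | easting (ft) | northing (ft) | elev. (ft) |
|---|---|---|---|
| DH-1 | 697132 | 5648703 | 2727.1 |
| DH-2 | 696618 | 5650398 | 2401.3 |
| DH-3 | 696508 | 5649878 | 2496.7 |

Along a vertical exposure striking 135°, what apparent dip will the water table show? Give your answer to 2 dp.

8.21°

Two edge vectors: DH-1→DH-2 = (-514, 1695, -325.8), DH-1→DH-3 = (-624, 1175, -230.4).
Normal n = (DH-1→DH-2) × (DH-1→DH-3) = (-7713, 84873.6, 453730).
So ∂z/∂easting = −n_x/n_z = 0.01700 and ∂z/∂northing = −n_y/n_z = −0.18706.
Unit vector along 135° is (sin 135°, cos 135°) = (0.7071, -0.7071).
Slope in that direction = a·(0.7071) + b·(-0.7071) = 0.14429.
Apparent dip = arctan|0.14429| = 8.21° (true dip is 10.6°, so apparent ≤ true as expected).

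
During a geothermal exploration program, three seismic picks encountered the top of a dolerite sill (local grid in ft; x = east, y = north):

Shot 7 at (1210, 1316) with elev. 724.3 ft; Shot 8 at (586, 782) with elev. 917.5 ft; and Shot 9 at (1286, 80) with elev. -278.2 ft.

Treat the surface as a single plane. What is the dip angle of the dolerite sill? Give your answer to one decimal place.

50.5°

Let the plane be z = a·x + b·y + c.
Shot 8−Shot 7: −624a − 534b = 193.2;  Shot 9−Shot 7: 76a − 1236b = −1002.5.
Solving gives a = −0.95354, b = 0.75245.
Gradient magnitude |∇z| = √(a² + b²) = √(0.90924 + 0.56618) = 1.21467.
True dip = arctan(1.21467) = 50.5°, dipping toward SE (azimuth ≈ 128°).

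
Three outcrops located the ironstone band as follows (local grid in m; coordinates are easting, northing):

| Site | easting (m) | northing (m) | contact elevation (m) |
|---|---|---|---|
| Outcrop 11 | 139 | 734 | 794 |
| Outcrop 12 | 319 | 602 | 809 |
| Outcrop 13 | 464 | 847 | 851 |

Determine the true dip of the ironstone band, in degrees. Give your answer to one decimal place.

Two edge vectors: Outcrop 11→Outcrop 12 = (180, -132, 15), Outcrop 11→Outcrop 13 = (325, 113, 57).
Normal n = (Outcrop 11→Outcrop 12) × (Outcrop 11→Outcrop 13) = (-9219, -5385, 63240).
So ∂z/∂easting = −n_x/n_z = 0.14578 and ∂z/∂northing = −n_y/n_z = 0.08515.
Gradient magnitude |∇z| = √(a² + b²) = √(0.02125 + 0.00725) = 0.16883.
True dip = arctan(0.16883) = 9.6°, dipping toward WSW (azimuth ≈ 240°).

9.6°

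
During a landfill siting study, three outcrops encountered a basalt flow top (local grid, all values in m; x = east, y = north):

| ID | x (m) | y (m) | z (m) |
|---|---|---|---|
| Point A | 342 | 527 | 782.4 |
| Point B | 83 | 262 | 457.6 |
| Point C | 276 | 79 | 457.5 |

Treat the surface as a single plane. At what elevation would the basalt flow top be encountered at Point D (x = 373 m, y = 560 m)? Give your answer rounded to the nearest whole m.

Two edge vectors: Point A→Point B = (-259, -265, -324.8), Point A→Point C = (-66, -448, -324.9).
Normal n = (Point A→Point B) × (Point A→Point C) = (-59411.9, -62712.3, 98542).
So ∂z/∂x = −n_x/n_z = 0.60291 and ∂z/∂y = −n_y/n_z = 0.63640.
Intercept c from Point A: 782.4 − 206.20 − 335.38 = 240.82.
At (373, 560): z = 224.9 + 356.4 + 240.82 = 822.1 m.

822 m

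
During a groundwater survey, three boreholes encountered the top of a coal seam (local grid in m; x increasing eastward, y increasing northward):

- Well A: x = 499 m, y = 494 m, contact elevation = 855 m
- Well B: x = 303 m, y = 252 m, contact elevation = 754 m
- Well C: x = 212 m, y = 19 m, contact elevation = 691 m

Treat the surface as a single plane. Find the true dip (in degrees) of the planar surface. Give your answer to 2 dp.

20.56°

Let the plane be z = a·x + b·y + c.
Well B−Well A: −196a − 242b = −101;  Well C−Well A: −287a − 475b = −164.
Solving gives a = 0.35046, b = 0.13351.
Gradient magnitude |∇z| = √(a² + b²) = √(0.12282 + 0.01783) = 0.37503.
True dip = arctan(0.37503) = 20.56°, dipping toward WSW (azimuth ≈ 249°).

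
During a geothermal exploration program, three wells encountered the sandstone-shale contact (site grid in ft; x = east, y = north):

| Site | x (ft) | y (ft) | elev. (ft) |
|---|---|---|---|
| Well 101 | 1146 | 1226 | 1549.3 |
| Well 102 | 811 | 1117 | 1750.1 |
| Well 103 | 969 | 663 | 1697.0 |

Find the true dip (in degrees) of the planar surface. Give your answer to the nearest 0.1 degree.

Two edge vectors: Well 101→Well 102 = (-335, -109, 200.8), Well 101→Well 103 = (-177, -563, 147.7).
Normal n = (Well 101→Well 102) × (Well 101→Well 103) = (96951.1, 13937.9, 169312).
So ∂z/∂x = −n_x/n_z = −0.57262 and ∂z/∂y = −n_y/n_z = −0.08232.
Gradient magnitude |∇z| = √(a² + b²) = √(0.32789 + 0.00678) = 0.57851.
True dip = arctan(0.57851) = 30.0°, dipping toward E (azimuth ≈ 082°).

30.0°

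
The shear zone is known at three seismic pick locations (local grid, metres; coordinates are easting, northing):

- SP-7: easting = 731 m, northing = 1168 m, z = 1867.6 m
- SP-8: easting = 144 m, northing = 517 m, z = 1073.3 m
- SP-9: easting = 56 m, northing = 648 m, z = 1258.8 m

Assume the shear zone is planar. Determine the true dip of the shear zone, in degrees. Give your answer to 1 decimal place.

53.2°

Let the plane be z = a·easting + b·northing + c.
SP-8−SP-7: −587a − 651b = −794.3;  SP-9−SP-7: −675a − 520b = −608.8.
Solving gives a = −0.12451, b = 1.33239.
Gradient magnitude |∇z| = √(a² + b²) = √(0.01550 + 1.77527) = 1.33820.
True dip = arctan(1.33820) = 53.2°, dipping toward S (azimuth ≈ 175°).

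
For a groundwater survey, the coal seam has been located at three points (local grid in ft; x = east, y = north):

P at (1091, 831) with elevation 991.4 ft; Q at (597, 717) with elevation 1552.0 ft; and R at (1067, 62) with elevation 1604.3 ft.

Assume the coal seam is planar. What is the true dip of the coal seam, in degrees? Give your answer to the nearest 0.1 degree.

50.8°

Let the plane be z = a·x + b·y + c.
Q−P: −494a − 114b = 560.6;  R−P: −24a − 769b = 612.9.
Solving gives a = −0.95779, b = −0.76712.
Gradient magnitude |∇z| = √(a² + b²) = √(0.91736 + 0.58847) = 1.22712.
True dip = arctan(1.22712) = 50.8°, dipping toward NE (azimuth ≈ 051°).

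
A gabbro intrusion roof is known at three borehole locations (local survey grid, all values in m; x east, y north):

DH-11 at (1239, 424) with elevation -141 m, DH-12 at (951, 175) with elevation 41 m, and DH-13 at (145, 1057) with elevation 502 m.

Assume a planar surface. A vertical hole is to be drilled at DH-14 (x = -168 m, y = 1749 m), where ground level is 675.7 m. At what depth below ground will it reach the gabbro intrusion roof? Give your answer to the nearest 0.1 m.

Two edge vectors: DH-11→DH-12 = (-288, -249, 182), DH-11→DH-13 = (-1094, 633, 643).
Normal n = (DH-11→DH-12) × (DH-11→DH-13) = (-275313, -13924, -454710).
So ∂z/∂x = −n_x/n_z = −0.605469 and ∂z/∂y = −n_y/n_z = −0.030622.
Intercept c from DH-11: -141 + 750.18 + 12.98 = 622.16.
At (-168, 1749): z_contact = 101.72 − 53.56 + 622.16 = 670.32 m.
Depth below ground = 675.7 − 670.32 = 5.4 m.

5.4 m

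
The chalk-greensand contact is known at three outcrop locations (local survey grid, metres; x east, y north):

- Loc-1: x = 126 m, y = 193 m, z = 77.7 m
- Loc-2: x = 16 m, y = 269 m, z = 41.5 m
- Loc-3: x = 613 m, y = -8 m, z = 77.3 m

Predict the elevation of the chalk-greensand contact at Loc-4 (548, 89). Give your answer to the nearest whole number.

-6 m

Two edge vectors: Loc-1→Loc-2 = (-110, 76, -36.2), Loc-1→Loc-3 = (487, -201, -0.4).
Normal n = (Loc-1→Loc-2) × (Loc-1→Loc-3) = (-7306.6, -17673.4, -14902).
So ∂z/∂x = −n_x/n_z = −0.49031 and ∂z/∂y = −n_y/n_z = −1.18598.
Intercept c from Loc-1: 77.7 + 61.78 + 228.89 = 368.37.
At (548, 89): z = −268.7 − 105.6 + 368.37 = -5.9 m.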